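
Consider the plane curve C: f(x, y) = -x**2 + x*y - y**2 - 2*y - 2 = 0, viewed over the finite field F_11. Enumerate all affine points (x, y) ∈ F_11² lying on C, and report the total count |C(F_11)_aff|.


Affine F_11-points: {(1, 5), (2, 4), (2, 7), (3, 0), (3, 1), (4, 5), (4, 8), (5, 7), (8, 0), (8, 6), (9, 1), (9, 6)}; count = 12.

For each of the 121 pairs (x, y) ∈ F_11², evaluate f(x, y) mod 11. Record the zeros.
  x = 0: [0↦9, 1↦6, 2↦1, 3↦5, 4↦7, 5↦7, 6↦5, 7↦1, 8↦6, 9↦9, 10↦10]  zeros at y ∈ ∅
  x = 1: [0↦8, 1↦6, 2↦2, 3↦7, 4↦10, 5↦0, 6↦10, 7↦7, 8↦2, 9↦6, 10↦8]  zeros at y ∈ {5}
  x = 2: [0↦5, 1↦4, 2↦1, 3↦7, 4↦0, 5↦2, 6↦2, 7↦0, 8↦7, 9↦1, 10↦4]  zeros at y ∈ {4, 7}
  x = 3: [0↦0, 1↦0, 2↦9, 3↦5, 4↦10, 5↦2, 6↦3, 7↦2, 8↦10, 9↦5, 10↦9]  zeros at y ∈ {0, 1}
  x = 4: [0↦4, 1↦5, 2↦4, 3↦1, 4↦7, 5↦0, 6↦2, 7↦2, 8↦0, 9↦7, 10↦1]  zeros at y ∈ {5, 8}
  x = 5: [0↦6, 1↦8, 2↦8, 3↦6, 4↦2, 5↦7, 6↦10, 7↦0, 8↦10, 9↦7, 10↦2]  zeros at y ∈ {7}
  x = 6: [0↦6, 1↦9, 2↦10, 3↦9, 4↦6, 5↦1, 6↦5, 7↦7, 8↦7, 9↦5, 10↦1]  zeros at y ∈ ∅
  x = 7: [0↦4, 1↦8, 2↦10, 3↦10, 4↦8, 5↦4, 6↦9, 7↦1, 8↦2, 9↦1, 10↦9]  zeros at y ∈ ∅
  x = 8: [0↦0, 1↦5, 2↦8, 3↦9, 4↦8, 5↦5, 6↦0, 7↦4, 8↦6, 9↦6, 10↦4]  zeros at y ∈ {0, 6}
  x = 9: [0↦5, 1↦0, 2↦4, 3↦6, 4↦6, 5↦4, 6↦0, 7↦5, 8↦8, 9↦9, 10↦8]  zeros at y ∈ {1, 6}
  x = 10: [0↦8, 1↦4, 2↦9, 3↦1, 4↦2, 5↦1, 6↦9, 7↦4, 8↦8, 9↦10, 10↦10]  zeros at y ∈ ∅
Collecting zeros: affine points = {(1, 5), (2, 4), (2, 7), (3, 0), (3, 1), (4, 5), (4, 8), (5, 7), (8, 0), (8, 6), (9, 1), (9, 6)}.
Total count |C(F_11)_aff| = 12.


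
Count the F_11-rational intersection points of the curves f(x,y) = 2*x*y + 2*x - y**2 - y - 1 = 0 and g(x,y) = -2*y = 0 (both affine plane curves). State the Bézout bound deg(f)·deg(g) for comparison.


Common zeros: {(6, 0)}; count = 1; Bézout bound = 2.

deg(f) = 2, deg(g) = 1, so Bézout bound = 2.
Scan x ∈ F_11. For each x, list the y ∈ F_11 with f(x, y) ≡ 0 and those with g(x, y) ≡ 0 (mod 11); the common zeros in that column are the intersection.
  x = 0: f ≡ 0 at y ∈ ∅; g ≡ 0 at y ∈ {0}; common: ∅.
  x = 1: f ≡ 0 at y ∈ {4, 8}; g ≡ 0 at y ∈ {0}; common: ∅.
  x = 2: f ≡ 0 at y ∈ ∅; g ≡ 0 at y ∈ {0}; common: ∅.
  x = 3: f ≡ 0 at y ∈ {2, 3}; g ≡ 0 at y ∈ {0}; common: ∅.
  x = 4: f ≡ 0 at y ∈ {9}; g ≡ 0 at y ∈ {0}; common: ∅.
  x = 5: f ≡ 0 at y ∈ ∅; g ≡ 0 at y ∈ {0}; common: ∅.
  x = 6: f ≡ 0 at y ∈ {0}; g ≡ 0 at y ∈ {0}; common: {0}.
  x = 7: f ≡ 0 at y ∈ {6, 7}; g ≡ 0 at y ∈ {0}; common: ∅.
  x = 8: f ≡ 0 at y ∈ ∅; g ≡ 0 at y ∈ {0}; common: ∅.
  x = 9: f ≡ 0 at y ∈ {1, 5}; g ≡ 0 at y ∈ {0}; common: ∅.
  x = 10: f ≡ 0 at y ∈ ∅; g ≡ 0 at y ∈ {0}; common: ∅.
Collecting: common zeros = {(6, 0)}, so the count is 1.
Comparison with the Bézout bound: 1 ≤ 2 = deg(f)·deg(g), as expected for curves with no common component (the affine F_11-count falls short of the bound because intersections may lie at infinity, over extension fields, or carry multiplicity).


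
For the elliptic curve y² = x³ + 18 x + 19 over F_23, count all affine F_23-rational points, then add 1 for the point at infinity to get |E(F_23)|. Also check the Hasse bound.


Affine points = {(3, 10), (3, 13), (5, 2), (5, 21), (8, 10), (8, 13), (9, 6), (9, 17), (10, 7), (10, 16), (12, 10), (12, 13), (13, 9), (13, 14), (14, 5), (14, 18), (22, 0)}; affine count = 17; |E(F_23)| = 18.

Discriminant check: Δ ∝ 4a³ + 27b² = 4·18³ + 27·19² = 4·5832 + 27·361 ≡ 1 (mod 23). Nonzero ⇒ E is nonsingular.
For each x ∈ F_23, compute rhs = x³ + 18·x + 19 mod 23, then count y ∈ F_23 with y² ≡ rhs.
  x = 0: rhs = 19, matching y values: none (0 points).
  x = 1: rhs = 15, matching y values: none (0 points).
  x = 2: rhs = 17, matching y values: none (0 points).
  x = 3: rhs = 8, matching y values: 10, 13 (2 points).
  x = 4: rhs = 17, matching y values: none (0 points).
  x = 5: rhs = 4, matching y values: 2, 21 (2 points).
  x = 6: rhs = 21, matching y values: none (0 points).
  x = 7: rhs = 5, matching y values: none (0 points).
  x = 8: rhs = 8, matching y values: 10, 13 (2 points).
  x = 9: rhs = 13, matching y values: 6, 17 (2 points).
  x = 10: rhs = 3, matching y values: 7, 16 (2 points).
  x = 11: rhs = 7, matching y values: none (0 points).
  x = 12: rhs = 8, matching y values: 10, 13 (2 points).
  x = 13: rhs = 12, matching y values: 9, 14 (2 points).
  x = 14: rhs = 2, matching y values: 5, 18 (2 points).
  x = 15: rhs = 7, matching y values: none (0 points).
  x = 16: rhs = 10, matching y values: none (0 points).
  x = 17: rhs = 17, matching y values: none (0 points).
  x = 18: rhs = 11, matching y values: none (0 points).
  x = 19: rhs = 21, matching y values: none (0 points).
  x = 20: rhs = 7, matching y values: none (0 points).
  x = 21: rhs = 21, matching y values: none (0 points).
  x = 22: rhs = 0, matching y values: 0 (1 points).
Total affine count: 17.
Full point count |E(F_23)| = 17 + 1 = 18.
Hasse bound: |18 − (23+1)| = |-6| = 6 ≤ 2√23 ≈ 9.5917 ✓.


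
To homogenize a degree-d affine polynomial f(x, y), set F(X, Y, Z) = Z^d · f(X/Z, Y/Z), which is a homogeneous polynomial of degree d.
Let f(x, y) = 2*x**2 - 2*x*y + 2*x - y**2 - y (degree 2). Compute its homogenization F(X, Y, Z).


F(X, Y, Z) = 2*X**2 - 2*X*Y + 2*X*Z - Y**2 - Y*Z

deg(f) = 2.
Substitute x = X/Z, y = Y/Z into f, then multiply by Z^2.
  monomial 2·x^2·y^0 ↦ 2·X^2·Y^0·Z^0.
  monomial -2·x^1·y^1 ↦ -2·X^1·Y^1·Z^0.
  monomial 2·x^1·y^0 ↦ 2·X^1·Y^0·Z^1.
  monomial -1·x^0·y^2 ↦ -1·X^0·Y^2·Z^0.
  monomial -1·x^0·y^1 ↦ -1·X^0·Y^1·Z^1.
Collecting: F(X, Y, Z) = 2*X**2 - 2*X*Y + 2*X*Z - Y**2 - Y*Z.


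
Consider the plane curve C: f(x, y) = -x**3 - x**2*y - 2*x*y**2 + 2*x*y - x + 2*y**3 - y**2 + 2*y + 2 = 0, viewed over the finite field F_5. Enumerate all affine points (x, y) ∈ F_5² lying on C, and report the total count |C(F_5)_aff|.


Affine F_5-points: {(0, 1), (1, 0), (1, 2), (3, 3)}; count = 4.

For each of the 25 pairs (x, y) ∈ F_5², evaluate f(x, y) mod 5. Record the zeros.
  x = 0: [0↦2, 1↦0, 2↦3, 3↦3, 4↦2]  zeros at y ∈ {1}
  x = 1: [0↦0, 1↦2, 2↦0, 3↦1, 4↦2]  zeros at y ∈ {0, 2}
  x = 2: [0↦2, 1↦1, 2↦2, 3↦2, 4↦3]  zeros at y ∈ ∅
  x = 3: [0↦2, 1↦1, 2↦3, 3↦0, 4↦4]  zeros at y ∈ {3}
  x = 4: [0↦4, 1↦1, 2↦2, 3↦4, 4↦4]  zeros at y ∈ ∅
Collecting zeros: affine points = {(0, 1), (1, 0), (1, 2), (3, 3)}.
Total count |C(F_5)_aff| = 4.


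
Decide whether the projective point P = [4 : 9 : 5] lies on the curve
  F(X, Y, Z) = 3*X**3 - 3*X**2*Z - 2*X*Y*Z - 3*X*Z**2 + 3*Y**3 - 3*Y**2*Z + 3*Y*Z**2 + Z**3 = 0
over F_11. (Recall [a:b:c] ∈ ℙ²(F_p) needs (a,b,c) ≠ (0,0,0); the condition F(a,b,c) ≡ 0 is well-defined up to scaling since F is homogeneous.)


F(4,9,5) ≡ 8 (mod 11); P is NOT on the curve.

Evaluate F(4, 9, 5) term-by-term (mod 11).
  3*X**3 ↦ 3·64·1·1 = 192
  -3*X**2*Z ↦ -3·16·1·5 = -240
  -2*X*Y*Z ↦ -2·4·9·5 = -360
  -3*X*Z**2 ↦ -3·4·1·25 = -300
  3*Y**3 ↦ 3·1·729·1 = 2187
  -3*Y**2*Z ↦ -3·1·81·5 = -1215
  3*Y*Z**2 ↦ 3·1·9·25 = 675
  Z**3 ↦ 1·1·1·125 = 125
Sum: F(4, 9, 5) = (192) + (-240) + (-360) + (-300) + (2187) + (-1215) + (675) + (125) = 1064.
Reducing mod 11: 1064 ≡ 8 (mod 11).
Since F(a, b, c) ≡ 8 ≠ 0 (mod 11), P does NOT lie on the curve.


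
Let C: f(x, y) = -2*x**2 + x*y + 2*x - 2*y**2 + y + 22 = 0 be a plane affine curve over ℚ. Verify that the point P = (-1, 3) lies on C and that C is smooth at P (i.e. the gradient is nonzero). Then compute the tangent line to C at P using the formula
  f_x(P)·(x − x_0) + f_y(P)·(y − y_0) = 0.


Tangent line at P: 9*x - 12*y + 45 = 0.

Step 1: f(-1, 3) = 0, so P lies on C.
Step 2: partial derivatives
  f_x(x, y) = -4*x + y + 2, f_y(x, y) = x - 4*y + 1.
  f_x(P) = 9, f_y(P) = -12 (gradient nonzero, so P is smooth).
Step 3: tangent line at P: 9·(x − -1) + -12·(y − 3) = 0.
Expanding: 9*x - 12*y + 45 = 0.


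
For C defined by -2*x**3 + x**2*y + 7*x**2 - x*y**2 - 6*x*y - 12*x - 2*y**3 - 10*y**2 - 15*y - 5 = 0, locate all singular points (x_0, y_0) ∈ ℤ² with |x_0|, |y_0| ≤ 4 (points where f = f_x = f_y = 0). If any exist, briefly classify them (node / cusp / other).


Singular points: {(1, -2)}; classification: node.

Compute partial derivatives:
  f_x = -6*x**2 + 2*x*y + 14*x - y**2 - 6*y - 12.
  f_y = x**2 - 2*x*y - 6*x - 6*y**2 - 20*y - 15.
Scan x_0 ∈ {−4, ..., 4}. For each x_0, f_y(x_0, y) is a polynomial in y; find its integer roots y ∈ {−4, ..., 4}, then test f_x and f at those candidates.
  x = -4: f_y(-4, y) = -6*y**2 - 12*y + 25; no integer root y with |y| ≤ 4.
  x = -3: f_y(-3, y) = -6*y**2 - 14*y + 12; vanishes at y ∈ {-3}. (-3, -3): f_x = -81 ≠ 0.
  x = -2: f_y(-2, y) = -6*y**2 - 16*y + 1; no integer root y with |y| ≤ 4.
  x = -1: f_y(-1, y) = -6*y**2 - 18*y - 8; no integer root y with |y| ≤ 4.
  x = 0: f_y(0, y) = -6*y**2 - 20*y - 15; no integer root y with |y| ≤ 4.
  x = 1: f_y(1, y) = -6*y**2 - 22*y - 20; vanishes at y ∈ {-2}. (1, -2): f_x = 0, f = 0 — SINGULAR.
  x = 2: f_y(2, y) = -6*y**2 - 24*y - 23; no integer root y with |y| ≤ 4.
  x = 3: f_y(3, y) = -6*y**2 - 26*y - 24; vanishes at y ∈ {-3}. (3, -3): f_x = -33 ≠ 0.
  x = 4: f_y(4, y) = -6*y**2 - 28*y - 23; no integer root y with |y| ≤ 4.
Only singular point on the grid: (1, -2).
Classify: substitute x = 1 + u, y = -2 + v and expand: f = -2*u**3 + u**2*v - u**2 - u*v**2 - 2*v**3 + v**2.
No constant or linear terms (consistent with a singular point). Quadratic part: -u**2 + v**2. Cubic part: -2*u**3 + u**2*v - u*v**2 - 2*v**3.
The quadratic part v**2 - u**2 = (v − u)(v + u) splits into two distinct linear factors, so there are two distinct tangent lines y − -2 = ±(x − 1) — this is a node (ordinary double point).
Classification: node.


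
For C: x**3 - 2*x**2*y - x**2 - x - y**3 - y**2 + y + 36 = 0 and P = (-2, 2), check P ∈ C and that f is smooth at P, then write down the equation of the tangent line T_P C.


Tangent line at P: 31*x - 23*y + 108 = 0.

Step 1: f(-2, 2) = 0, so P lies on C.
Step 2: partial derivatives
  f_x(x, y) = 3*x**2 - 4*x*y - 2*x - 1, f_y(x, y) = -2*x**2 - 3*y**2 - 2*y + 1.
  f_x(P) = 31, f_y(P) = -23 (gradient nonzero, so P is smooth).
Step 3: tangent line at P: 31·(x − -2) + -23·(y − 2) = 0.
Expanding: 31*x - 23*y + 108 = 0.


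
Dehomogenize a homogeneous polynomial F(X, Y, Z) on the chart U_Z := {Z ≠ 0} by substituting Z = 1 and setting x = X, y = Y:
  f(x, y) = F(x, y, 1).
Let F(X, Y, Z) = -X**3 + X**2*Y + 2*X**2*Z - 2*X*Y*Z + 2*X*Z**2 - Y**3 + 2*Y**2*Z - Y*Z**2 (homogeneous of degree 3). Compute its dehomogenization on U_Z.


f(x, y) = -x**3 + x**2*y + 2*x**2 - 2*x*y + 2*x - y**3 + 2*y**2 - y

On U_Z we set Z = 1. Each monomial c·X^i·Y^j·Z^k in F becomes c·x^i·y^j·1^k = c·x^i·y^j.
Substituting Z = 1: F(X, Y, 1) = -x**3 + x**2*y + 2*x**2 - 2*x*y + 2*x - y**3 + 2*y**2 - y.
Note: deg(f) ≤ deg(F) = 3; strict inequality happens when F is divisible by Z (lost terms).


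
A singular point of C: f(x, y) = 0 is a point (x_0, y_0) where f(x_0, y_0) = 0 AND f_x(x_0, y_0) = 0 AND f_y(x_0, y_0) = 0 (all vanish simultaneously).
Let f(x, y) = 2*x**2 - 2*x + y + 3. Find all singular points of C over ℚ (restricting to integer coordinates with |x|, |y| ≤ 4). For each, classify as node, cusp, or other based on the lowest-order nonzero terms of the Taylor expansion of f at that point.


No singular points in the scanned grid; C is smooth there.

Compute partial derivatives:
  f_x = 4*x - 2.
  f_y = 1.
f_y = 1 is a nonzero constant, so f_y never vanishes: no point (x, y) can satisfy f = f_x = f_y = 0. In particular no (x, y) ∈ {−4, ..., 4}² is singular; the curve is smooth.


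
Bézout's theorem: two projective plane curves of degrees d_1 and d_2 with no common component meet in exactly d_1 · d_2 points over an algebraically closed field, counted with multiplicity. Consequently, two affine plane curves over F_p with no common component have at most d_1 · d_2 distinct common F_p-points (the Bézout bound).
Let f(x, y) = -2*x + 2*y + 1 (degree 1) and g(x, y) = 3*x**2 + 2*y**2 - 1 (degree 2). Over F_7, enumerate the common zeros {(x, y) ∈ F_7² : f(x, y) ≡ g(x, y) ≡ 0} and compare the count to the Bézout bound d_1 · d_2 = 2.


Common zeros: {(3, 6)}; count = 1; Bézout bound = 2.

deg(f) = 1, deg(g) = 2, so Bézout bound = 2.
Scan x ∈ F_7. For each x, list the y ∈ F_7 with f(x, y) ≡ 0 and those with g(x, y) ≡ 0 (mod 7); the common zeros in that column are the intersection.
  x = 0: f ≡ 0 at y ∈ {3}; g ≡ 0 at y ∈ {2, 5}; common: ∅.
  x = 1: f ≡ 0 at y ∈ {4}; g ≡ 0 at y ∈ ∅; common: ∅.
  x = 2: f ≡ 0 at y ∈ {5}; g ≡ 0 at y ∈ ∅; common: ∅.
  x = 3: f ≡ 0 at y ∈ {6}; g ≡ 0 at y ∈ {1, 6}; common: {6}.
  x = 4: f ≡ 0 at y ∈ {0}; g ≡ 0 at y ∈ {1, 6}; common: ∅.
  x = 5: f ≡ 0 at y ∈ {1}; g ≡ 0 at y ∈ ∅; common: ∅.
  x = 6: f ≡ 0 at y ∈ {2}; g ≡ 0 at y ∈ ∅; common: ∅.
Collecting: common zeros = {(3, 6)}, so the count is 1.
Comparison with the Bézout bound: 1 ≤ 2 = deg(f)·deg(g), as expected for curves with no common component (the affine F_7-count falls short of the bound because intersections may lie at infinity, over extension fields, or carry multiplicity).


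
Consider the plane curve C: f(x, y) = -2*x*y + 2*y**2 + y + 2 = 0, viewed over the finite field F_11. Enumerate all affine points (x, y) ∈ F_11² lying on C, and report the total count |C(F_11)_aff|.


Affine F_11-points: {(2, 3), (2, 4), (3, 2), (3, 6), (4, 10), (8, 1), (9, 5), (9, 9), (10, 7), (10, 8)}; count = 10.

For each of the 121 pairs (x, y) ∈ F_11², evaluate f(x, y) mod 11. Record the zeros.
  x = 0: [0↦2, 1↦5, 2↦1, 3↦1, 4↦5, 5↦2, 6↦3, 7↦8, 8↦6, 9↦8, 10↦3]  zeros at y ∈ ∅
  x = 1: [0↦2, 1↦3, 2↦8, 3↦6, 4↦8, 5↦3, 6↦2, 7↦5, 8↦1, 9↦1, 10↦5]  zeros at y ∈ ∅
  x = 2: [0↦2, 1↦1, 2↦4, 3↦0, 4↦0, 5↦4, 6↦1, 7↦2, 8↦7, 9↦5, 10↦7]  zeros at y ∈ {3, 4}
  x = 3: [0↦2, 1↦10, 2↦0, 3↦5, 4↦3, 5↦5, 6↦0, 7↦10, 8↦2, 9↦9, 10↦9]  zeros at y ∈ {2, 6}
  x = 4: [0↦2, 1↦8, 2↦7, 3↦10, 4↦6, 5↦6, 6↦10, 7↦7, 8↦8, 9↦2, 10↦0]  zeros at y ∈ {10}
  x = 5: [0↦2, 1↦6, 2↦3, 3↦4, 4↦9, 5↦7, 6↦9, 7↦4, 8↦3, 9↦6, 10↦2]  zeros at y ∈ ∅
  x = 6: [0↦2, 1↦4, 2↦10, 3↦9, 4↦1, 5↦8, 6↦8, 7↦1, 8↦9, 9↦10, 10↦4]  zeros at y ∈ ∅
  x = 7: [0↦2, 1↦2, 2↦6, 3↦3, 4↦4, 5↦9, 6↦7, 7↦9, 8↦4, 9↦3, 10↦6]  zeros at y ∈ ∅
  x = 8: [0↦2, 1↦0, 2↦2, 3↦8, 4↦7, 5↦10, 6↦6, 7↦6, 8↦10, 9↦7, 10↦8]  zeros at y ∈ {1}
  x = 9: [0↦2, 1↦9, 2↦9, 3↦2, 4↦10, 5↦0, 6↦5, 7↦3, 8↦5, 9↦0, 10↦10]  zeros at y ∈ {5, 9}
  x = 10: [0↦2, 1↦7, 2↦5, 3↦7, 4↦2, 5↦1, 6↦4, 7↦0, 8↦0, 9↦4, 10↦1]  zeros at y ∈ {7, 8}
Collecting zeros: affine points = {(2, 3), (2, 4), (3, 2), (3, 6), (4, 10), (8, 1), (9, 5), (9, 9), (10, 7), (10, 8)}.
Total count |C(F_11)_aff| = 10.


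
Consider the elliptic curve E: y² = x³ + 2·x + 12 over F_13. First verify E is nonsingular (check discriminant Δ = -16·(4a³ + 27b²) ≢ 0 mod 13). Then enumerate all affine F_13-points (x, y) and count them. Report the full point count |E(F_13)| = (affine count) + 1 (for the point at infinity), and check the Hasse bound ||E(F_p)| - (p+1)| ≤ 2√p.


Affine points = {(0, 5), (0, 8), (5, 2), (5, 11), (11, 0), (12, 3), (12, 10)}; affine count = 7; |E(F_13)| = 8.

Discriminant check: Δ ∝ 4a³ + 27b² = 4·2³ + 27·12² = 4·8 + 27·144 ≡ 7 (mod 13). Nonzero ⇒ E is nonsingular.
For each x ∈ F_13, compute rhs = x³ + 2·x + 12 mod 13, then count y ∈ F_13 with y² ≡ rhs.
  x = 0: rhs = 12, matching y values: 5, 8 (2 points).
  x = 1: rhs = 2, matching y values: none (0 points).
  x = 2: rhs = 11, matching y values: none (0 points).
  x = 3: rhs = 6, matching y values: none (0 points).
  x = 4: rhs = 6, matching y values: none (0 points).
  x = 5: rhs = 4, matching y values: 2, 11 (2 points).
  x = 6: rhs = 6, matching y values: none (0 points).
  x = 7: rhs = 5, matching y values: none (0 points).
  x = 8: rhs = 7, matching y values: none (0 points).
  x = 9: rhs = 5, matching y values: none (0 points).
  x = 10: rhs = 5, matching y values: none (0 points).
  x = 11: rhs = 0, matching y values: 0 (1 points).
  x = 12: rhs = 9, matching y values: 3, 10 (2 points).
Total affine count: 7.
Full point count |E(F_13)| = 7 + 1 = 8.
Hasse bound: |8 − (13+1)| = |-6| = 6 ≤ 2√13 ≈ 7.2111 ✓.


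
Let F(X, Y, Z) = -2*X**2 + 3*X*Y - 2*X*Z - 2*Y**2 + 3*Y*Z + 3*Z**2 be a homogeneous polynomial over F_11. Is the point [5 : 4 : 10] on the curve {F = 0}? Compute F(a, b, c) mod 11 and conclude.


F(5,4,10) ≡ 1 (mod 11); P is NOT on the curve.

Evaluate F(5, 4, 10) term-by-term (mod 11).
  -2*X**2 ↦ -2·25·1·1 = -50
  3*X*Y ↦ 3·5·4·1 = 60
  -2*X*Z ↦ -2·5·1·10 = -100
  -2*Y**2 ↦ -2·1·16·1 = -32
  3*Y*Z ↦ 3·1·4·10 = 120
  3*Z**2 ↦ 3·1·1·100 = 300
Sum: F(5, 4, 10) = (-50) + (60) + (-100) + (-32) + (120) + (300) = 298.
Reducing mod 11: 298 ≡ 1 (mod 11).
Since F(a, b, c) ≡ 1 ≠ 0 (mod 11), P does NOT lie on the curve.


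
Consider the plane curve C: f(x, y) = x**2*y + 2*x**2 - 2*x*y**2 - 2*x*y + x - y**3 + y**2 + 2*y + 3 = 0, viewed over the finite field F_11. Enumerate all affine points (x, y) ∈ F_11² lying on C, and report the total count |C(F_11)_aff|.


Affine F_11-points: {(0, 6), (0, 8), (0, 9), (2, 1), (3, 3), (5, 10), (6, 3), (6, 4), (9, 6), (10, 1)}; count = 10.

For each of the 121 pairs (x, y) ∈ F_11², evaluate f(x, y) mod 11. Record the zeros.
  x = 0: [0↦3, 1↦5, 2↦3, 3↦2, 4↦7, 5↦1, 6↦0, 7↦9, 8↦0, 9↦0, 10↦3]  zeros at y ∈ {6, 8, 9}
  x = 1: [0↦6, 1↦5, 2↦7, 3↦6, 4↦7, 5↦4, 6↦2, 7↦6, 8↦10, 9↦8, 10↦5]  zeros at y ∈ ∅
  x = 2: [0↦2, 1↦0, 2↦8, 3↦9, 4↦8, 5↦10, 6↦9, 7↦10, 8↦7, 9↦5, 10↦9]  zeros at y ∈ {1}
  x = 3: [0↦2, 1↦1, 2↦6, 3↦0, 4↦10, 5↦8, 6↦10, 7↦10, 8↦2, 9↦2, 10↦4]  zeros at y ∈ {3}
  x = 4: [0↦6, 1↦8, 2↦1, 3↦1, 4↦2, 5↦9, 6↦5, 7↦6, 8↦6, 9↦10, 10↦1]  zeros at y ∈ ∅
  x = 5: [0↦3, 1↦10, 2↦4, 3↦1, 4↦6, 5↦2, 6↦5, 7↦9, 8↦8, 9↦7, 10↦0]  zeros at y ∈ {10}
  x = 6: [0↦4, 1↦7, 2↦4, 3↦0, 4↦0, 5↦9, 6↦10, 7↦8, 8↦8, 9↦4, 10↦1]  zeros at y ∈ {3, 4}
  x = 7: [0↦9, 1↦10, 2↦1, 3↦9, 4↦6, 5↦8, 6↦9, 7↦3, 8↦6, 9↦1, 10↦4]  zeros at y ∈ ∅
  x = 8: [0↦7, 1↦8, 2↦6, 3↦6, 4↦2, 5↦10, 6↦2, 7↦5, 8↦2, 9↦9, 10↦9]  zeros at y ∈ ∅
  x = 9: [0↦9, 1↦1, 2↦8, 3↦2, 4↦10, 5↦4, 6↦0, 7↦3, 8↦7, 9↦6, 10↦5]  zeros at y ∈ {6}
  x = 10: [0↦4, 1↦0, 2↦7, 3↦8, 4↦8, 5↦1, 6↦3, 7↦8, 8↦10, 9↦3, 10↦3]  zeros at y ∈ {1}
Collecting zeros: affine points = {(0, 6), (0, 8), (0, 9), (2, 1), (3, 3), (5, 10), (6, 3), (6, 4), (9, 6), (10, 1)}.
Total count |C(F_11)_aff| = 10.


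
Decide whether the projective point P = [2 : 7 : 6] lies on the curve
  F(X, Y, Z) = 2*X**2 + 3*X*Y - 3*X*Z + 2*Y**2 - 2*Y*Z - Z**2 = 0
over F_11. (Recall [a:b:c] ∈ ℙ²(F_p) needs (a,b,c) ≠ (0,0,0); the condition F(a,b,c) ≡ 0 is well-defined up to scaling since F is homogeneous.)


F(2,7,6) ≡ 3 (mod 11); P is NOT on the curve.

Evaluate F(2, 7, 6) term-by-term (mod 11).
  2*X**2 ↦ 2·4·1·1 = 8
  3*X*Y ↦ 3·2·7·1 = 42
  -3*X*Z ↦ -3·2·1·6 = -36
  2*Y**2 ↦ 2·1·49·1 = 98
  -2*Y*Z ↦ -2·1·7·6 = -84
  -Z**2 ↦ -1·1·1·36 = -36
Sum: F(2, 7, 6) = (8) + (42) + (-36) + (98) + (-84) + (-36) = -8.
Reducing mod 11: -8 ≡ 3 (mod 11).
Since F(a, b, c) ≡ 3 ≠ 0 (mod 11), P does NOT lie on the curve.


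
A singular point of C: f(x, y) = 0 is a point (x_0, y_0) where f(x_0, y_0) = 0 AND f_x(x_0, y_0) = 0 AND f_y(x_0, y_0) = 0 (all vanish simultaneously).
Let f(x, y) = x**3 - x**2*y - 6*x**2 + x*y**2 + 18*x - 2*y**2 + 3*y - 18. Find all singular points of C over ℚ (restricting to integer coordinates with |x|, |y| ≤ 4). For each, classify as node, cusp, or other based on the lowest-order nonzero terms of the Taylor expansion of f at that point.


Singular points: {(3, 3)}; classification: cusp.

Compute partial derivatives:
  f_x = 3*x**2 - 2*x*y - 12*x + y**2 + 18.
  f_y = -x**2 + 2*x*y - 4*y + 3.
Scan x_0 ∈ {−4, ..., 4}. For each x_0, f_y(x_0, y) is a polynomial in y; find its integer roots y ∈ {−4, ..., 4}, then test f_x and f at those candidates.
  x = -4: f_y(-4, y) = -12*y - 13; no integer root y with |y| ≤ 4.
  x = -3: f_y(-3, y) = -10*y - 6; no integer root y with |y| ≤ 4.
  x = -2: f_y(-2, y) = -8*y - 1; no integer root y with |y| ≤ 4.
  x = -1: f_y(-1, y) = 2 - 6*y; no integer root y with |y| ≤ 4.
  x = 0: f_y(0, y) = 3 - 4*y; no integer root y with |y| ≤ 4.
  x = 1: f_y(1, y) = 2 - 2*y; vanishes at y ∈ {1}. (1, 1): f_x = 8 ≠ 0.
  x = 2: f_y(2, y) = -1; no integer root y with |y| ≤ 4.
  x = 3: f_y(3, y) = 2*y - 6; vanishes at y ∈ {3}. (3, 3): f_x = 0, f = 0 — SINGULAR.
  x = 4: f_y(4, y) = 4*y - 13; no integer root y with |y| ≤ 4.
Only singular point on the grid: (3, 3).
Classify: substitute x = 3 + u, y = 3 + v and expand: f = u**3 - u**2*v + u*v**2 + v**2.
No constant or linear terms (consistent with a singular point). Quadratic part: v**2. Cubic part: u**3 - u**2*v + u*v**2.
The quadratic part v**2 is a perfect square, so there is a single (double) tangent line v = 0, i.e. y = 3. Restricting the cubic part to that line (v = 0) leaves u**3 ≠ 0, so f is not divisible by v and the branch is v² ≈ -u**3 to lowest order — this is a cusp.
Classification: cusp.


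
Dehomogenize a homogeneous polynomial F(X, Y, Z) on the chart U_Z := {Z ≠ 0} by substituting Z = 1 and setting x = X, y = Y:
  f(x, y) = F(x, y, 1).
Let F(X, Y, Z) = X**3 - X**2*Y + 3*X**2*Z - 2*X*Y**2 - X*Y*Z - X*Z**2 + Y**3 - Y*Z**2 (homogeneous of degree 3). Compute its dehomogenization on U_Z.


f(x, y) = x**3 - x**2*y + 3*x**2 - 2*x*y**2 - x*y - x + y**3 - y

On U_Z we set Z = 1. Each monomial c·X^i·Y^j·Z^k in F becomes c·x^i·y^j·1^k = c·x^i·y^j.
Substituting Z = 1: F(X, Y, 1) = x**3 - x**2*y + 3*x**2 - 2*x*y**2 - x*y - x + y**3 - y.
Note: deg(f) ≤ deg(F) = 3; strict inequality happens when F is divisible by Z (lost terms).


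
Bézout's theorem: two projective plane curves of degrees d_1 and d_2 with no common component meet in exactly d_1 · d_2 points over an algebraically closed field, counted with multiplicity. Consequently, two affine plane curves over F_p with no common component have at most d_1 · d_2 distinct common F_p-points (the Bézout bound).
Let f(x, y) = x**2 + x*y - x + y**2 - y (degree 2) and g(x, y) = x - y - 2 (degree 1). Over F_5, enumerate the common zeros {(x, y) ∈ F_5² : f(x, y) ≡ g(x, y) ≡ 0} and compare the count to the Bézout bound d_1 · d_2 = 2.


Common zeros: ∅; count = 0; Bézout bound = 2.

deg(f) = 2, deg(g) = 1, so Bézout bound = 2.
Scan x ∈ F_5. For each x, list the y ∈ F_5 with f(x, y) ≡ 0 and those with g(x, y) ≡ 0 (mod 5); the common zeros in that column are the intersection.
  x = 0: f ≡ 0 at y ∈ {0, 1}; g ≡ 0 at y ∈ {3}; common: ∅.
  x = 1: f ≡ 0 at y ∈ {0}; g ≡ 0 at y ∈ {4}; common: ∅.
  x = 2: f ≡ 0 at y ∈ ∅; g ≡ 0 at y ∈ {0}; common: ∅.
  x = 3: f ≡ 0 at y ∈ {4}; g ≡ 0 at y ∈ {1}; common: ∅.
  x = 4: f ≡ 0 at y ∈ {3, 4}; g ≡ 0 at y ∈ {2}; common: ∅.
Collecting: common zeros = ∅, so the count is 0.
Comparison with the Bézout bound: 0 ≤ 2 = deg(f)·deg(g), as expected for curves with no common component (the affine F_5-count falls short of the bound because intersections may lie at infinity, over extension fields, or carry multiplicity).


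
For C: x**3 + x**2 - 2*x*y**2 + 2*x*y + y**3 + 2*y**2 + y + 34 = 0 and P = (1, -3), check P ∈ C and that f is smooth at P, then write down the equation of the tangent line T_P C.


Tangent line at P: -19*x + 30*y + 109 = 0.

Step 1: f(1, -3) = 0, so P lies on C.
Step 2: partial derivatives
  f_x(x, y) = 3*x**2 + 2*x - 2*y**2 + 2*y, f_y(x, y) = -4*x*y + 2*x + 3*y**2 + 4*y + 1.
  f_x(P) = -19, f_y(P) = 30 (gradient nonzero, so P is smooth).
Step 3: tangent line at P: -19·(x − 1) + 30·(y − -3) = 0.
Expanding: -19*x + 30*y + 109 = 0.


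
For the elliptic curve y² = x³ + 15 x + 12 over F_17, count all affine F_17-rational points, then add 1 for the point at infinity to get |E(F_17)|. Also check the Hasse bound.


Affine points = {(2, 4), (2, 13), (3, 4), (3, 13), (4, 0), (5, 5), (5, 12), (7, 1), (7, 16), (8, 7), (8, 10), (9, 3), (9, 14), (12, 4), (12, 13), (14, 5), (14, 12), (15, 5), (15, 12), (16, 8), (16, 9)}; affine count = 21; |E(F_17)| = 22.

Discriminant check: Δ ∝ 4a³ + 27b² = 4·15³ + 27·12² = 4·3375 + 27·144 ≡ 14 (mod 17). Nonzero ⇒ E is nonsingular.
For each x ∈ F_17, compute rhs = x³ + 15·x + 12 mod 17, then count y ∈ F_17 with y² ≡ rhs.
  x = 0: rhs = 12, matching y values: none (0 points).
  x = 1: rhs = 11, matching y values: none (0 points).
  x = 2: rhs = 16, matching y values: 4, 13 (2 points).
  x = 3: rhs = 16, matching y values: 4, 13 (2 points).
  x = 4: rhs = 0, matching y values: 0 (1 points).
  x = 5: rhs = 8, matching y values: 5, 12 (2 points).
  x = 6: rhs = 12, matching y values: none (0 points).
  x = 7: rhs = 1, matching y values: 1, 16 (2 points).
  x = 8: rhs = 15, matching y values: 7, 10 (2 points).
  x = 9: rhs = 9, matching y values: 3, 14 (2 points).
  x = 10: rhs = 6, matching y values: none (0 points).
  x = 11: rhs = 12, matching y values: none (0 points).
  x = 12: rhs = 16, matching y values: 4, 13 (2 points).
  x = 13: rhs = 7, matching y values: none (0 points).
  x = 14: rhs = 8, matching y values: 5, 12 (2 points).
  x = 15: rhs = 8, matching y values: 5, 12 (2 points).
  x = 16: rhs = 13, matching y values: 8, 9 (2 points).
Total affine count: 21.
Full point count |E(F_17)| = 21 + 1 = 22.
Hasse bound: |22 − (17+1)| = |4| = 4 ≤ 2√17 ≈ 8.2462 ✓.


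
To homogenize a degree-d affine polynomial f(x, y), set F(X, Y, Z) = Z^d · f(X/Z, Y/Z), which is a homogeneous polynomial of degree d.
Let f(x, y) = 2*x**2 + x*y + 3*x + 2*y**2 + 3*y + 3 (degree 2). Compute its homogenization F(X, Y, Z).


F(X, Y, Z) = 2*X**2 + X*Y + 3*X*Z + 2*Y**2 + 3*Y*Z + 3*Z**2

deg(f) = 2.
Substitute x = X/Z, y = Y/Z into f, then multiply by Z^2.
  monomial 2·x^2·y^0 ↦ 2·X^2·Y^0·Z^0.
  monomial 1·x^1·y^1 ↦ 1·X^1·Y^1·Z^0.
  monomial 3·x^1·y^0 ↦ 3·X^1·Y^0·Z^1.
  monomial 2·x^0·y^2 ↦ 2·X^0·Y^2·Z^0.
  monomial 3·x^0·y^1 ↦ 3·X^0·Y^1·Z^1.
  monomial 3·x^0·y^0 ↦ 3·X^0·Y^0·Z^2.
Collecting: F(X, Y, Z) = 2*X**2 + X*Y + 3*X*Z + 2*Y**2 + 3*Y*Z + 3*Z**2.


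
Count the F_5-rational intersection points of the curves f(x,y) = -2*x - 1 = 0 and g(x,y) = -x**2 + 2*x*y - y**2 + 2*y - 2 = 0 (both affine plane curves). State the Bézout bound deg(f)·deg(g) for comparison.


Common zeros: ∅; count = 0; Bézout bound = 2.

deg(f) = 1, deg(g) = 2, so Bézout bound = 2.
Scan x ∈ F_5. For each x, list the y ∈ F_5 with f(x, y) ≡ 0 and those with g(x, y) ≡ 0 (mod 5); the common zeros in that column are the intersection.
  x = 0: f ≡ 0 at y ∈ ∅; g ≡ 0 at y ∈ {3, 4}; common: ∅.
  x = 1: f ≡ 0 at y ∈ ∅; g ≡ 0 at y ∈ {1, 3}; common: ∅.
  x = 2: f ≡ 0 at y ∈ {0, 1, 2, 3, 4}; g ≡ 0 at y ∈ ∅; common: ∅.
  x = 3: f ≡ 0 at y ∈ ∅; g ≡ 0 at y ∈ {4}; common: ∅.
  x = 4: f ≡ 0 at y ∈ ∅; g ≡ 0 at y ∈ ∅; common: ∅.
Collecting: common zeros = ∅, so the count is 0.
Comparison with the Bézout bound: 0 ≤ 2 = deg(f)·deg(g), as expected for curves with no common component (the affine F_5-count falls short of the bound because intersections may lie at infinity, over extension fields, or carry multiplicity).


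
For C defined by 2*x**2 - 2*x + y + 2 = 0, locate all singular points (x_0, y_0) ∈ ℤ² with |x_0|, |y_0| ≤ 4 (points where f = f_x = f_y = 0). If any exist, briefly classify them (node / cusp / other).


No singular points in the scanned grid; C is smooth there.

Compute partial derivatives:
  f_x = 4*x - 2.
  f_y = 1.
f_y = 1 is a nonzero constant, so f_y never vanishes: no point (x, y) can satisfy f = f_x = f_y = 0. In particular no (x, y) ∈ {−4, ..., 4}² is singular; the curve is smooth.


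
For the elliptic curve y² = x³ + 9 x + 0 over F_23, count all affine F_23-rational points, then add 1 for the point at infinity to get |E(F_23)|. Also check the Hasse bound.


Affine points = {(0, 0), (2, 7), (2, 16), (3, 10), (3, 13), (4, 10), (4, 13), (5, 3), (5, 20), (8, 3), (8, 20), (10, 3), (10, 20), (11, 2), (11, 21), (14, 8), (14, 15), (16, 10), (16, 13), (17, 11), (17, 12), (22, 6), (22, 17)}; affine count = 23; |E(F_23)| = 24.

Discriminant check: Δ ∝ 4a³ + 27b² = 4·9³ + 27·0² = 4·729 + 27·0 ≡ 18 (mod 23). Nonzero ⇒ E is nonsingular.
For each x ∈ F_23, compute rhs = x³ + 9·x + 0 mod 23, then count y ∈ F_23 with y² ≡ rhs.
  x = 0: rhs = 0, matching y values: 0 (1 points).
  x = 1: rhs = 10, matching y values: none (0 points).
  x = 2: rhs = 3, matching y values: 7, 16 (2 points).
  x = 3: rhs = 8, matching y values: 10, 13 (2 points).
  x = 4: rhs = 8, matching y values: 10, 13 (2 points).
  x = 5: rhs = 9, matching y values: 3, 20 (2 points).
  x = 6: rhs = 17, matching y values: none (0 points).
  x = 7: rhs = 15, matching y values: none (0 points).
  x = 8: rhs = 9, matching y values: 3, 20 (2 points).
  x = 9: rhs = 5, matching y values: none (0 points).
  x = 10: rhs = 9, matching y values: 3, 20 (2 points).
  x = 11: rhs = 4, matching y values: 2, 21 (2 points).
  x = 12: rhs = 19, matching y values: none (0 points).
  x = 13: rhs = 14, matching y values: none (0 points).
  x = 14: rhs = 18, matching y values: 8, 15 (2 points).
  x = 15: rhs = 14, matching y values: none (0 points).
  x = 16: rhs = 8, matching y values: 10, 13 (2 points).
  x = 17: rhs = 6, matching y values: 11, 12 (2 points).
  x = 18: rhs = 14, matching y values: none (0 points).
  x = 19: rhs = 15, matching y values: none (0 points).
  x = 20: rhs = 15, matching y values: none (0 points).
  x = 21: rhs = 20, matching y values: none (0 points).
  x = 22: rhs = 13, matching y values: 6, 17 (2 points).
Total affine count: 23.
Full point count |E(F_23)| = 23 + 1 = 24.
Hasse bound: |24 − (23+1)| = |0| = 0 ≤ 2√23 ≈ 9.5917 ✓.


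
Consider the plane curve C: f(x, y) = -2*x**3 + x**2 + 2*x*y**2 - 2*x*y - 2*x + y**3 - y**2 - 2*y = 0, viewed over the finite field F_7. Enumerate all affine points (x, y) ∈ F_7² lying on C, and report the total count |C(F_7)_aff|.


Affine F_7-points: {(0, 0), (0, 2), (0, 6), (1, 3), (2, 5), (6, 4)}; count = 6.

For each of the 49 pairs (x, y) ∈ F_7², evaluate f(x, y) mod 7. Record the zeros.
  x = 0: [0↦0, 1↦5, 2↦0, 3↦5, 4↦5, 5↦6, 6↦0]  zeros at y ∈ {0, 2, 6}
  x = 1: [0↦4, 1↦2, 2↦1, 3↦0, 4↦5, 5↦1, 6↦1]  zeros at y ∈ {3}
  x = 2: [0↦5, 1↦3, 2↦6, 3↦6, 4↦2, 5↦0, 6↦6]  zeros at y ∈ {5}
  x = 3: [0↦5, 1↦3, 2↦3, 3↦4, 4↦5, 5↦5, 6↦3]  zeros at y ∈ ∅
  x = 4: [0↦6, 1↦4, 2↦1, 3↦3, 4↦2, 5↦4, 6↦1]  zeros at y ∈ ∅
  x = 5: [0↦3, 1↦1, 2↦2, 3↦5, 4↦2, 5↦6, 6↦2]  zeros at y ∈ ∅
  x = 6: [0↦5, 1↦3, 2↦1, 3↦5, 4↦0, 5↦6, 6↦1]  zeros at y ∈ {4}
Collecting zeros: affine points = {(0, 0), (0, 2), (0, 6), (1, 3), (2, 5), (6, 4)}.
Total count |C(F_7)_aff| = 6.


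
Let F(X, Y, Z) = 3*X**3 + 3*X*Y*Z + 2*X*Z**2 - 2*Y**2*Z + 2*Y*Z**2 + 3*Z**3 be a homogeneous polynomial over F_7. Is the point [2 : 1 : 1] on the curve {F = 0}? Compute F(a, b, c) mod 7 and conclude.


F(2,1,1) ≡ 2 (mod 7); P is NOT on the curve.

Evaluate F(2, 1, 1) term-by-term (mod 7).
  3*X**3 ↦ 3·8·1·1 = 24
  3*X*Y*Z ↦ 3·2·1·1 = 6
  2*X*Z**2 ↦ 2·2·1·1 = 4
  -2*Y**2*Z ↦ -2·1·1·1 = -2
  2*Y*Z**2 ↦ 2·1·1·1 = 2
  3*Z**3 ↦ 3·1·1·1 = 3
Sum: F(2, 1, 1) = (24) + (6) + (4) + (-2) + (2) + (3) = 37.
Reducing mod 7: 37 ≡ 2 (mod 7).
Since F(a, b, c) ≡ 2 ≠ 0 (mod 7), P does NOT lie on the curve.


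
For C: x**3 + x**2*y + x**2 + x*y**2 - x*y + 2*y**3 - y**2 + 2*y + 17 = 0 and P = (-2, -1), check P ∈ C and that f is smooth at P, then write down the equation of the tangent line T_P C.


Tangent line at P: 14*x + 20*y + 48 = 0.

Step 1: f(-2, -1) = 0, so P lies on C.
Step 2: partial derivatives
  f_x(x, y) = 3*x**2 + 2*x*y + 2*x + y**2 - y, f_y(x, y) = x**2 + 2*x*y - x + 6*y**2 - 2*y + 2.
  f_x(P) = 14, f_y(P) = 20 (gradient nonzero, so P is smooth).
Step 3: tangent line at P: 14·(x − -2) + 20·(y − -1) = 0.
Expanding: 14*x + 20*y + 48 = 0.


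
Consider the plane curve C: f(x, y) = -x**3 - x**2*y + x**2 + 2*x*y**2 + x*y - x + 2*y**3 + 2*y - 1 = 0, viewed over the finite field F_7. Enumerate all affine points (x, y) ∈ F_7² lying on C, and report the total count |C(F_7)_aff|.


Affine F_7-points: {(0, 5), (1, 5), (2, 0), (2, 5), (3, 6), (5, 1), (6, 4)}; count = 7.

For each of the 49 pairs (x, y) ∈ F_7², evaluate f(x, y) mod 7. Record the zeros.
  x = 0: [0↦6, 1↦3, 2↦5, 3↦3, 4↦2, 5↦0, 6↦2]  zeros at y ∈ {5}
  x = 1: [0↦5, 1↦4, 2↦5, 3↦6, 4↦5, 5↦0, 6↦3]  zeros at y ∈ {5}
  x = 2: [0↦0, 1↦6, 2↦4, 3↦6, 4↦3, 5↦0, 6↦2]  zeros at y ∈ {0, 5}
  x = 3: [0↦6, 1↦3, 2↦3, 3↦4, 4↦4, 5↦1, 6↦0]  zeros at y ∈ {6}
  x = 4: [0↦3, 1↦3, 2↦3, 3↦1, 4↦2, 5↦4, 6↦5]  zeros at y ∈ ∅
  x = 5: [0↦6, 1↦0, 2↦5, 3↦5, 4↦5, 5↦3, 6↦4]  zeros at y ∈ {1}
  x = 6: [0↦2, 1↦2, 2↦3, 3↦3, 4↦0, 5↦6, 6↦5]  zeros at y ∈ {4}
Collecting zeros: affine points = {(0, 5), (1, 5), (2, 0), (2, 5), (3, 6), (5, 1), (6, 4)}.
Total count |C(F_7)_aff| = 7.


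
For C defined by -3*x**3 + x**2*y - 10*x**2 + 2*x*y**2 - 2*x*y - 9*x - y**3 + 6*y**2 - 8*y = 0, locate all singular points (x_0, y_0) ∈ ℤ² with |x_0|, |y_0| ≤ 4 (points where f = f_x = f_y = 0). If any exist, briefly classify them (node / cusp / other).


Singular points: {(-1, 1)}; classification: cusp.

Compute partial derivatives:
  f_x = -9*x**2 + 2*x*y - 20*x + 2*y**2 - 2*y - 9.
  f_y = x**2 + 4*x*y - 2*x - 3*y**2 + 12*y - 8.
Scan x_0 ∈ {−4, ..., 4}. For each x_0, f_y(x_0, y) is a polynomial in y; find its integer roots y ∈ {−4, ..., 4}, then test f_x and f at those candidates.
  x = -4: f_y(-4, y) = -3*y**2 - 4*y + 16; no integer root y with |y| ≤ 4.
  x = -3: f_y(-3, y) = 7 - 3*y**2; no integer root y with |y| ≤ 4.
  x = -2: f_y(-2, y) = -3*y**2 + 4*y; vanishes at y ∈ {0}. (-2, 0): f_x = -5 ≠ 0.
  x = -1: f_y(-1, y) = -3*y**2 + 8*y - 5; vanishes at y ∈ {1}. (-1, 1): f_x = 0, f = 0 — SINGULAR.
  x = 0: f_y(0, y) = -3*y**2 + 12*y - 8; no integer root y with |y| ≤ 4.
  x = 1: f_y(1, y) = -3*y**2 + 16*y - 9; no integer root y with |y| ≤ 4.
  x = 2: f_y(2, y) = -3*y**2 + 20*y - 8; no integer root y with |y| ≤ 4.
  x = 3: f_y(3, y) = -3*y**2 + 24*y - 5; no integer root y with |y| ≤ 4.
  x = 4: f_y(4, y) = -3*y**2 + 28*y; vanishes at y ∈ {0}. (4, 0): f_x = -233 ≠ 0.
Only singular point on the grid: (-1, 1).
Classify: substitute x = -1 + u, y = 1 + v and expand: f = -3*u**3 + u**2*v + 2*u*v**2 - v**3 + v**2.
No constant or linear terms (consistent with a singular point). Quadratic part: v**2. Cubic part: -3*u**3 + u**2*v + 2*u*v**2 - v**3.
The quadratic part v**2 is a perfect square, so there is a single (double) tangent line v = 0, i.e. y = 1. Restricting the cubic part to that line (v = 0) leaves -3*u**3 ≠ 0, so f is not divisible by v and the branch is v² ≈ 3*u**3 to lowest order — this is a cusp.
Classification: cusp.


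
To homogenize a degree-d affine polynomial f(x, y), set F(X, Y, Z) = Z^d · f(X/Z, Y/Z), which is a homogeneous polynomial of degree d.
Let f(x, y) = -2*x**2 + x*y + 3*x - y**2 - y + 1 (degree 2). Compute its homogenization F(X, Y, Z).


F(X, Y, Z) = -2*X**2 + X*Y + 3*X*Z - Y**2 - Y*Z + Z**2

deg(f) = 2.
Substitute x = X/Z, y = Y/Z into f, then multiply by Z^2.
  monomial -2·x^2·y^0 ↦ -2·X^2·Y^0·Z^0.
  monomial 1·x^1·y^1 ↦ 1·X^1·Y^1·Z^0.
  monomial 3·x^1·y^0 ↦ 3·X^1·Y^0·Z^1.
  monomial -1·x^0·y^2 ↦ -1·X^0·Y^2·Z^0.
  monomial -1·x^0·y^1 ↦ -1·X^0·Y^1·Z^1.
  monomial 1·x^0·y^0 ↦ 1·X^0·Y^0·Z^2.
Collecting: F(X, Y, Z) = -2*X**2 + X*Y + 3*X*Z - Y**2 - Y*Z + Z**2.


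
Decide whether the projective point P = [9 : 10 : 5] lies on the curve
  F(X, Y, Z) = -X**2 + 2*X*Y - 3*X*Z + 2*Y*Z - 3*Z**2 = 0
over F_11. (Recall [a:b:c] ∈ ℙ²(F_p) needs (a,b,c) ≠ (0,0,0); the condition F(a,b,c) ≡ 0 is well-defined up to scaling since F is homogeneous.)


F(9,10,5) ≡ 0 (mod 11); P is on the curve.

Evaluate F(9, 10, 5) term-by-term (mod 11).
  -X**2 ↦ -1·81·1·1 = -81
  2*X*Y ↦ 2·9·10·1 = 180
  -3*X*Z ↦ -3·9·1·5 = -135
  2*Y*Z ↦ 2·1·10·5 = 100
  -3*Z**2 ↦ -3·1·1·25 = -75
Sum: F(9, 10, 5) = (-81) + (180) + (-135) + (100) + (-75) = -11.
Reducing mod 11: -11 ≡ 0 (mod 11).
Since F(a, b, c) ≡ 0 (mod 11), P lies on the curve.


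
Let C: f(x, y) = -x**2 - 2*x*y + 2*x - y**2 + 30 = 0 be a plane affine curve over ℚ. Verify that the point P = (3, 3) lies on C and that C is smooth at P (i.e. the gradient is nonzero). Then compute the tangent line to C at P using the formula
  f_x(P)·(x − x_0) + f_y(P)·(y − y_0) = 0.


Tangent line at P: -10*x - 12*y + 66 = 0.

Step 1: f(3, 3) = 0, so P lies on C.
Step 2: partial derivatives
  f_x(x, y) = -2*x - 2*y + 2, f_y(x, y) = -2*x - 2*y.
  f_x(P) = -10, f_y(P) = -12 (gradient nonzero, so P is smooth).
Step 3: tangent line at P: -10·(x − 3) + -12·(y − 3) = 0.
Expanding: -10*x - 12*y + 66 = 0.


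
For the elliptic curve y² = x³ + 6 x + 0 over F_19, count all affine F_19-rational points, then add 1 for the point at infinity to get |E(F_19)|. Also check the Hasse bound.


Affine points = {(0, 0), (1, 8), (1, 11), (2, 1), (2, 18), (3, 8), (3, 11), (6, 9), (6, 10), (7, 9), (7, 10), (8, 3), (8, 16), (9, 2), (9, 17), (14, 4), (14, 15), (15, 8), (15, 11)}; affine count = 19; |E(F_19)| = 20.

Discriminant check: Δ ∝ 4a³ + 27b² = 4·6³ + 27·0² = 4·216 + 27·0 ≡ 9 (mod 19). Nonzero ⇒ E is nonsingular.
For each x ∈ F_19, compute rhs = x³ + 6·x + 0 mod 19, then count y ∈ F_19 with y² ≡ rhs.
  x = 0: rhs = 0, matching y values: 0 (1 points).
  x = 1: rhs = 7, matching y values: 8, 11 (2 points).
  x = 2: rhs = 1, matching y values: 1, 18 (2 points).
  x = 3: rhs = 7, matching y values: 8, 11 (2 points).
  x = 4: rhs = 12, matching y values: none (0 points).
  x = 5: rhs = 3, matching y values: none (0 points).
  x = 6: rhs = 5, matching y values: 9, 10 (2 points).
  x = 7: rhs = 5, matching y values: 9, 10 (2 points).
  x = 8: rhs = 9, matching y values: 3, 16 (2 points).
  x = 9: rhs = 4, matching y values: 2, 17 (2 points).
  x = 10: rhs = 15, matching y values: none (0 points).
  x = 11: rhs = 10, matching y values: none (0 points).
  x = 12: rhs = 14, matching y values: none (0 points).
  x = 13: rhs = 14, matching y values: none (0 points).
  x = 14: rhs = 16, matching y values: 4, 15 (2 points).
  x = 15: rhs = 7, matching y values: 8, 11 (2 points).
  x = 16: rhs = 12, matching y values: none (0 points).
  x = 17: rhs = 18, matching y values: none (0 points).
  x = 18: rhs = 12, matching y values: none (0 points).
Total affine count: 19.
Full point count |E(F_19)| = 19 + 1 = 20.
Hasse bound: |20 − (19+1)| = |0| = 0 ≤ 2√19 ≈ 8.7178 ✓.


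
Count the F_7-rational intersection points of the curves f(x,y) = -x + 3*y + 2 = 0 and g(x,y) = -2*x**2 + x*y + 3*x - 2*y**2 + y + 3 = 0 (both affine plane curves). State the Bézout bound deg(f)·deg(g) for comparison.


Common zeros: {(1, 2), (5, 1)}; count = 2; Bézout bound = 2.

deg(f) = 1, deg(g) = 2, so Bézout bound = 2.
Scan x ∈ F_7. For each x, list the y ∈ F_7 with f(x, y) ≡ 0 and those with g(x, y) ≡ 0 (mod 7); the common zeros in that column are the intersection.
  x = 0: f ≡ 0 at y ∈ {4}; g ≡ 0 at y ∈ {5, 6}; common: ∅.
  x = 1: f ≡ 0 at y ∈ {2}; g ≡ 0 at y ∈ {2, 6}; common: {2}.
  x = 2: f ≡ 0 at y ∈ {0}; g ≡ 0 at y ∈ ∅; common: ∅.
  x = 3: f ≡ 0 at y ∈ {5}; g ≡ 0 at y ∈ ∅; common: ∅.
  x = 4: f ≡ 0 at y ∈ {3}; g ≡ 0 at y ∈ {1, 5}; common: ∅.
  x = 5: f ≡ 0 at y ∈ {1}; g ≡ 0 at y ∈ {1, 2}; common: {1}.
  x = 6: f ≡ 0 at y ∈ {6}; g ≡ 0 at y ∈ ∅; common: ∅.
Collecting: common zeros = {(1, 2), (5, 1)}, so the count is 2.
Comparison with the Bézout bound: 2 ≤ 2 = deg(f)·deg(g), as expected for curves with no common component (the bound is attained).
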